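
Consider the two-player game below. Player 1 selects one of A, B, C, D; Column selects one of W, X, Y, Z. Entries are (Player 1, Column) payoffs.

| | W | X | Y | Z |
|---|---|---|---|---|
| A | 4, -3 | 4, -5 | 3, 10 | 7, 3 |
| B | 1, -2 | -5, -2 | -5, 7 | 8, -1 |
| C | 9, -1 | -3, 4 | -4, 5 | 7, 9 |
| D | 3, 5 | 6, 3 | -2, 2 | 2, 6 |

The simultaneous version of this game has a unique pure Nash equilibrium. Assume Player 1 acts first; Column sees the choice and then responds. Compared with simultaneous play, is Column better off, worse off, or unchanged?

worse off

Column best-responds to each possible Player 1 move:
- A: Column compares -3, -5, 10, 3 and picks Y; Player 1 would get 3.
- B: Column compares -2, -2, 7, -1 and picks Y; Player 1 would get -5.
- C: Column compares -1, 4, 5, 9 and picks Z; Player 1 would get 7.
- D: Column compares 5, 3, 2, 6 and picks Z; Player 1 would get 2.
Player 1's induced payoffs are 3, -5, 7, 2, so Player 1 commits to C. Subgame-perfect outcome: (C, Z) with payoffs (7, 9).
For the simultaneous game, intersect best replies.
Player 1's best replies: W→C; X→D; Y→A; Z→B.
Column's best replies: A→Y; B→Y; C→Z; D→Z.
The unique mutual best reply is (A, Y), giving (3, 10).
Column earns 9 sequentially versus 10 at the Nash outcome: worse off.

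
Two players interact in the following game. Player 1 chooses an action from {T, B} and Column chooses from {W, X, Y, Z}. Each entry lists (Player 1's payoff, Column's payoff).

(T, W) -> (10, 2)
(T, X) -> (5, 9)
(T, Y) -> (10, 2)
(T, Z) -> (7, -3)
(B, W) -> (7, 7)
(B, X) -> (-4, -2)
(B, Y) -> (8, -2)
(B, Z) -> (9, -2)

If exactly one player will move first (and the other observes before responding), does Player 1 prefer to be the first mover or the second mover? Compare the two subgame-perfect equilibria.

first

If Player 1 leads: Column's best replies are T→X, B→W; Player 1's induced payoffs 5, 7; outcome (B, W), payoffs (7, 7).
If Column leads: Player 1's best replies are W→T, X→T, Y→T, Z→B; Column's induced payoffs 2, 9, 2, -2; outcome (T, X), payoffs (5, 9).
Player 1 gets 7 moving first and 5 moving second, so Player 1 prefers to move first.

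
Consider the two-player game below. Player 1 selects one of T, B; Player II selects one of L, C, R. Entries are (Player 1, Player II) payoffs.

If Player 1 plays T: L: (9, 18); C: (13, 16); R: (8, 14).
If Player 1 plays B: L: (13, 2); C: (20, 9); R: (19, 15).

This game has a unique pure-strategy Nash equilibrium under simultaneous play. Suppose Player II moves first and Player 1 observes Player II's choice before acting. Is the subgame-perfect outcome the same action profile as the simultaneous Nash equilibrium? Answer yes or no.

Backward induction with Player II moving first.
- L → Player 1 plays B (best of 9, 13); Player II gets 2.
- C → Player 1 plays B (best of 13, 20); Player II gets 9.
- R → Player 1 plays B (best of 8, 19); Player II gets 15.
Player II's induced payoffs are 2, 9, 15, so Player II commits to R. Subgame-perfect outcome: (B, R) with payoffs (19, 15).
Under simultaneous play:
Player 1's best replies: L→B; C→B; R→B.
Player II's best replies: T→L; B→R.
The unique mutual best reply is (B, R), giving (19, 15).
Sequential outcome (B, R) coincides with the Nash profile (B, R).

yes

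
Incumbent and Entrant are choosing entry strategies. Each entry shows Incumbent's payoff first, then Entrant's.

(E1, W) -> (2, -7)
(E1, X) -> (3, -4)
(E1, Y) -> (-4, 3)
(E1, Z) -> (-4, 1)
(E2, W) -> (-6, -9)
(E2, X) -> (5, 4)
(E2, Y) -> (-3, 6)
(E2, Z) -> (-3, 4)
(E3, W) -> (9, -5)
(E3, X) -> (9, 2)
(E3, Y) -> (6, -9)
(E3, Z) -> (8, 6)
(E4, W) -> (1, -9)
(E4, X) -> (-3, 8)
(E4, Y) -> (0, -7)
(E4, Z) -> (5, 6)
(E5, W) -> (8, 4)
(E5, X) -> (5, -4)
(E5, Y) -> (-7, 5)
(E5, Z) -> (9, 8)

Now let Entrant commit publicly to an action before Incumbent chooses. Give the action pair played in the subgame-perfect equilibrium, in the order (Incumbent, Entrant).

(E5, Z)

Backward induction with Entrant moving first.
- W → Incumbent plays E3 (best of 2, -6, 9, 1, 8); Entrant gets -5.
- X → Incumbent plays E3 (best of 3, 5, 9, -3, 5); Entrant gets 2.
- Y → Incumbent plays E3 (best of -4, -3, 6, 0, -7); Entrant gets -9.
- Z → Incumbent plays E5 (best of -4, -3, 8, 5, 9); Entrant gets 8.
Among -5, 2, -9, 8, the best is 8 at Z. Subgame-perfect outcome: (E5, Z) with payoffs (9, 8).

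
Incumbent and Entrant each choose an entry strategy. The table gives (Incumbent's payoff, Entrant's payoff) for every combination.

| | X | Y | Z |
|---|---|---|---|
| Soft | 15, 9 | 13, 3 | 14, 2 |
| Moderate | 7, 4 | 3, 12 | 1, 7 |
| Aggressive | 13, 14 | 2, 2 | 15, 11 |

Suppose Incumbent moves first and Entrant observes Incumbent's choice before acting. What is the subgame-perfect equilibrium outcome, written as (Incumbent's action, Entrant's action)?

Work backward from Entrant's decision.
- Soft: BR = X, leader payoff 15.
- Moderate: BR = Y, leader payoff 3.
- Aggressive: BR = X, leader payoff 13.
Maximizing over 15, 3, 13, Incumbent chooses Soft. Subgame-perfect outcome: (Soft, X) with payoffs (15, 9).

(Soft, X)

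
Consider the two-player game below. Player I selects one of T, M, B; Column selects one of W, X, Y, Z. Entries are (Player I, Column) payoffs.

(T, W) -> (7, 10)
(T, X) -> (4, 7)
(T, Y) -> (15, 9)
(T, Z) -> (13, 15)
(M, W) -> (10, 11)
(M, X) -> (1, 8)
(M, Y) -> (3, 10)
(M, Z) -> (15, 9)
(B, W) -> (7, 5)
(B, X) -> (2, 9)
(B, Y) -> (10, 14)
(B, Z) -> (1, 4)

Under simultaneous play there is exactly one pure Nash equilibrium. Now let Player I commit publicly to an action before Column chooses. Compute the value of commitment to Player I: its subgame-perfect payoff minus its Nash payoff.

3

Solve by backward induction (Player I leads).
- T: BR = Z, leader payoff 13.
- M: BR = W, leader payoff 10.
- B: BR = Y, leader payoff 10.
Among 13, 10, 10, the best is 13 at T. Subgame-perfect outcome: (T, Z) with payoffs (13, 15).
Under simultaneous play:
Player I's best replies: W→M; X→T; Y→T; Z→M.
Column's best replies: T→Z; M→W; B→Y.
Only (M, W) has each player best-responding; Nash payoffs (10, 11).
Player I's commitment gain: 13 − 10 = 3.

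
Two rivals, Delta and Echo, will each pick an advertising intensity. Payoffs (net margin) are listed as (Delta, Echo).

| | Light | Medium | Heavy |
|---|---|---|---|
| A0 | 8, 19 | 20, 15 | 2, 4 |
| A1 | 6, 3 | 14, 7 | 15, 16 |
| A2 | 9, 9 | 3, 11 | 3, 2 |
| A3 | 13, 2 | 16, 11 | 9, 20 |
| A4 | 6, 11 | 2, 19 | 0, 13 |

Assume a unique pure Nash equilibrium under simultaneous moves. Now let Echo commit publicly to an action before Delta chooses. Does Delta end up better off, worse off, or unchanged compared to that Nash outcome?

unchanged

Delta best-responds to each possible Echo move:
- Light → Delta plays A3 (best of 8, 6, 9, 13, 6); Echo gets 2.
- Medium → Delta plays A0 (best of 20, 14, 3, 16, 2); Echo gets 15.
- Heavy → Delta plays A1 (best of 2, 15, 3, 9, 0); Echo gets 16.
Maximizing over 2, 15, 16, Echo chooses Heavy. Subgame-perfect outcome: (A1, Heavy) with payoffs (15, 16).
Now find the simultaneous Nash equilibrium.
Delta's best replies: Light→A3; Medium→A0; Heavy→A1.
Echo's best replies: A0→Light; A1→Heavy; A2→Medium; A3→Heavy; A4→Medium.
The unique mutual best reply is (A1, Heavy), giving (15, 16).
Delta earns 15 sequentially versus 15 at the Nash outcome: unchanged.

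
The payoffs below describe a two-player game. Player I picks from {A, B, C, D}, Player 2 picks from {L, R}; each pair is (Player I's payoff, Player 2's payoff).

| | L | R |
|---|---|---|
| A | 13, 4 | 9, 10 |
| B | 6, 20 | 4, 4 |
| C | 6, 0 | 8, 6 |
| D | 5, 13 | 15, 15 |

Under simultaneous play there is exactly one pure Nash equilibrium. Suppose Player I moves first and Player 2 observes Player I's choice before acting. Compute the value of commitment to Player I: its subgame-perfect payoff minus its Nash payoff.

0

Player 2 best-responds to each possible Player I move:
- A → Player 2 plays R (best of 4, 10); Player I gets 9.
- B → Player 2 plays L (best of 20, 4); Player I gets 6.
- C → Player 2 plays R (best of 0, 6); Player I gets 8.
- D → Player 2 plays R (best of 13, 15); Player I gets 15.
Among 9, 6, 8, 15, the best is 15 at D. Subgame-perfect outcome: (D, R) with payoffs (15, 15).
For the simultaneous game, intersect best replies.
Player I's best replies: L→A; R→D.
Player 2's best replies: A→R; B→L; C→R; D→R.
The unique mutual best reply is (D, R), giving (15, 15).
Player I's commitment gain: 15 − 15 = 0.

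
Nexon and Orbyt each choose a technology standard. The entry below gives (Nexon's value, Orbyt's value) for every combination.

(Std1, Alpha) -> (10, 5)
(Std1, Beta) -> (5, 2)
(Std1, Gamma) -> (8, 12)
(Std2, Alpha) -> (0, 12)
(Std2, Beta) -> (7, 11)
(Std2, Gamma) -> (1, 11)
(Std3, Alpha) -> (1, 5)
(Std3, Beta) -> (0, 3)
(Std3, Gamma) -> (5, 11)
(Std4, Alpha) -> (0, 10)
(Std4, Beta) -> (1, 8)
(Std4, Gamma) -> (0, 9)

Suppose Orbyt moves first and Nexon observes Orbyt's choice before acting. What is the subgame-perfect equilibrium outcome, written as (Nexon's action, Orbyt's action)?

(Std1, Gamma)

Nexon best-responds to each possible Orbyt move:
- Alpha: Nexon compares 10, 0, 1, 0 and picks Std1; Orbyt would get 5.
- Beta: Nexon compares 5, 7, 0, 1 and picks Std2; Orbyt would get 11.
- Gamma: Nexon compares 8, 1, 5, 0 and picks Std1; Orbyt would get 12.
Among 5, 11, 12, the best is 12 at Gamma. Subgame-perfect outcome: (Std1, Gamma) with payoffs (8, 12).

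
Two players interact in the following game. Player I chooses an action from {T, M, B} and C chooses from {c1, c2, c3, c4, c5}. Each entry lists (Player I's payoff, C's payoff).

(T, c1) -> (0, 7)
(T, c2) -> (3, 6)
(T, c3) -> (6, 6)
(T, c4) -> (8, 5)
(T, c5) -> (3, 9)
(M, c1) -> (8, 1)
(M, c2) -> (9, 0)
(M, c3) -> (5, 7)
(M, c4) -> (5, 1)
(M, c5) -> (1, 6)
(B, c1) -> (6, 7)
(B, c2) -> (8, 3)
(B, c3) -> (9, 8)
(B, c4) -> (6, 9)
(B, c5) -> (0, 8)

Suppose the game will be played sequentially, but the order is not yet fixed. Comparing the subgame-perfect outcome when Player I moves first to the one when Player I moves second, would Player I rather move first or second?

If Player I leads: C's best replies are T→c5, M→c3, B→c4; Player I's induced payoffs 3, 5, 6; outcome (B, c4), payoffs (6, 9).
If C leads: Player I's best replies are c1→M, c2→M, c3→B, c4→T, c5→T; C's induced payoffs 1, 0, 8, 5, 9; outcome (T, c5), payoffs (3, 9).
Player I gets 6 moving first and 3 moving second, so Player I prefers to move first.

first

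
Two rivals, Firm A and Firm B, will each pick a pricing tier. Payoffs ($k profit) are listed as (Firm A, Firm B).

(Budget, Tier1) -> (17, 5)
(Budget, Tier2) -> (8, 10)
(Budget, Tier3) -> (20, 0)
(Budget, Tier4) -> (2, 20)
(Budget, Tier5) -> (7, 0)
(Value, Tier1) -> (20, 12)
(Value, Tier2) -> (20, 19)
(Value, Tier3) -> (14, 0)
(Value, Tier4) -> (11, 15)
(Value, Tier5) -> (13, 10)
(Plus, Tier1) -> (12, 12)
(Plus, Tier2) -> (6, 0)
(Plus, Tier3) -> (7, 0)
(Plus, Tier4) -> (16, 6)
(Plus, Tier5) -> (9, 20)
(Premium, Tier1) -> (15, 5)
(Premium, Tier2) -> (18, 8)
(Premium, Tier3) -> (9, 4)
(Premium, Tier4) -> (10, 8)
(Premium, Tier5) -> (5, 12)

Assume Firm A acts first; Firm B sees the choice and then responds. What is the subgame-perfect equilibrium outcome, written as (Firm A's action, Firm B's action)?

(Value, Tier2)

Backward induction with Firm A moving first.
- Budget: Firm B compares 5, 10, 0, 20, 0 and picks Tier4; Firm A would get 2.
- Value: Firm B compares 12, 19, 0, 15, 10 and picks Tier2; Firm A would get 20.
- Plus: Firm B compares 12, 0, 0, 6, 20 and picks Tier5; Firm A would get 9.
- Premium: Firm B compares 5, 8, 4, 8, 12 and picks Tier5; Firm A would get 5.
Maximizing over 2, 20, 9, 5, Firm A chooses Value. Subgame-perfect outcome: (Value, Tier2) with payoffs (20, 19).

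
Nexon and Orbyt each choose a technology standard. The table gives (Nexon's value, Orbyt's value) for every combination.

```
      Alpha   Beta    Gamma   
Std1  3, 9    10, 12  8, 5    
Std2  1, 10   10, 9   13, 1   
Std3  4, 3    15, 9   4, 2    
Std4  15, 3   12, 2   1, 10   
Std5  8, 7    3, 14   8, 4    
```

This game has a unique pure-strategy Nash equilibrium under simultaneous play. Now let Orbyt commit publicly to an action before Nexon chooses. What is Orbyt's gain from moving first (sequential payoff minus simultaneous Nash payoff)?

Nexon best-responds to each possible Orbyt move:
- Alpha: Nexon compares 3, 1, 4, 15, 8 and picks Std4; Orbyt would get 3.
- Beta: Nexon compares 10, 10, 15, 12, 3 and picks Std3; Orbyt would get 9.
- Gamma: Nexon compares 8, 13, 4, 1, 8 and picks Std2; Orbyt would get 1.
Maximizing over 3, 9, 1, Orbyt chooses Beta. Subgame-perfect outcome: (Std3, Beta) with payoffs (15, 9).
For the simultaneous game, intersect best replies.
Nexon's best replies: Alpha→Std4; Beta→Std3; Gamma→Std2.
Orbyt's best replies: Std1→Beta; Std2→Alpha; Std3→Beta; Std4→Gamma; Std5→Beta.
Only (Std3, Beta) has each player best-responding; Nash payoffs (15, 9).
Orbyt's commitment gain: 9 − 9 = 0.

0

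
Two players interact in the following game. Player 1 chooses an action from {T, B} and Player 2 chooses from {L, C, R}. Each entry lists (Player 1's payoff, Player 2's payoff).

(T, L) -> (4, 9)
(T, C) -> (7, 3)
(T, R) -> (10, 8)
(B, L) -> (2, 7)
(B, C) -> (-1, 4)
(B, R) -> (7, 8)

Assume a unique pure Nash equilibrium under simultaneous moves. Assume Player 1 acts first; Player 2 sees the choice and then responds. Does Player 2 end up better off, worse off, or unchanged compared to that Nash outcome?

Player 2 best-responds to each possible Player 1 move:
- T: BR = L, leader payoff 4.
- B: BR = R, leader payoff 7.
Player 1's induced payoffs are 4, 7, so Player 1 commits to B. Subgame-perfect outcome: (B, R) with payoffs (7, 8).
Now find the simultaneous Nash equilibrium.
Player 1's best replies: L→T; C→T; R→T.
Player 2's best replies: T→L; B→R.
The unique mutual best reply is (T, L), giving (4, 9).
Player 2 earns 8 sequentially versus 9 at the Nash outcome: worse off.

worse off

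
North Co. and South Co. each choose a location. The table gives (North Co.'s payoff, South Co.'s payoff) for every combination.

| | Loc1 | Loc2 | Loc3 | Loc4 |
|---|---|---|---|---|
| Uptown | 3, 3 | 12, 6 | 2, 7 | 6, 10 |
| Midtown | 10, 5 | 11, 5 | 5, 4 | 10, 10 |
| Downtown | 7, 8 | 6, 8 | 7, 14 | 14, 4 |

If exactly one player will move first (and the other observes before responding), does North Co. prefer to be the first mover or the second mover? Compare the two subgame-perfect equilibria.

If North Co. leads: South Co.'s best replies are Uptown→Loc4, Midtown→Loc4, Downtown→Loc3; North Co.'s induced payoffs 6, 10, 7; outcome (Midtown, Loc4), payoffs (10, 10).
If South Co. leads: North Co.'s best replies are Loc1→Midtown, Loc2→Uptown, Loc3→Downtown, Loc4→Downtown; South Co.'s induced payoffs 5, 6, 14, 4; outcome (Downtown, Loc3), payoffs (7, 14).
North Co. gets 10 moving first and 7 moving second, so North Co. prefers to move first.

first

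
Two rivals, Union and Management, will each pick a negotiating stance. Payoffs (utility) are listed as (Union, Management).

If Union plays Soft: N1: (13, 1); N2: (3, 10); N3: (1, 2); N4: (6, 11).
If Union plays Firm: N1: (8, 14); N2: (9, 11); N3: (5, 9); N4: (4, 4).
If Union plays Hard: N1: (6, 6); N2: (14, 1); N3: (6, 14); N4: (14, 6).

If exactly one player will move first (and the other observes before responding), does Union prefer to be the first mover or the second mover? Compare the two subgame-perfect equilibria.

first

If Union leads: Management's best replies are Soft→N4, Firm→N1, Hard→N3; Union's induced payoffs 6, 8, 6; outcome (Firm, N1), payoffs (8, 14).
If Management leads: Union's best replies are N1→Soft, N2→Hard, N3→Hard, N4→Hard; Management's induced payoffs 1, 1, 14, 6; outcome (Hard, N3), payoffs (6, 14).
Union gets 8 moving first and 6 moving second, so Union prefers to move first.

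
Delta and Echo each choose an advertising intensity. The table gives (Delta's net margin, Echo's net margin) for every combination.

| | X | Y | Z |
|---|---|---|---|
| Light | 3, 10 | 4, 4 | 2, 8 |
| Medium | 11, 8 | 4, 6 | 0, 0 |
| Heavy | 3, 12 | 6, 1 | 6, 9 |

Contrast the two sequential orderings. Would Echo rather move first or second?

If Delta leads: Echo's best replies are Light→X, Medium→X, Heavy→X; Delta's induced payoffs 3, 11, 3; outcome (Medium, X), payoffs (11, 8).
If Echo leads: Delta's best replies are X→Medium, Y→Heavy, Z→Heavy; Echo's induced payoffs 8, 1, 9; outcome (Heavy, Z), payoffs (6, 9).
Echo gets 9 moving first and 8 moving second, so Echo prefers to move first.

first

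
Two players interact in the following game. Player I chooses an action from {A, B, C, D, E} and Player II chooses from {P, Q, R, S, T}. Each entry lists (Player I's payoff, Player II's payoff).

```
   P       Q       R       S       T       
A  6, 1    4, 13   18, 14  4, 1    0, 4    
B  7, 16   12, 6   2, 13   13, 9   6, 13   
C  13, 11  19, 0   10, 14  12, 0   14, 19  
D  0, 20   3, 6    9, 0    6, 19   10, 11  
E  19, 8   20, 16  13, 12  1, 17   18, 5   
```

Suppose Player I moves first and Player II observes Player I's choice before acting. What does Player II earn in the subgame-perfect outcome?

Solve by backward induction (Player I leads).
- A: Player II compares 1, 13, 14, 1, 4 and picks R; Player I would get 18.
- B: Player II compares 16, 6, 13, 9, 13 and picks P; Player I would get 7.
- C: Player II compares 11, 0, 14, 0, 19 and picks T; Player I would get 14.
- D: Player II compares 20, 6, 0, 19, 11 and picks P; Player I would get 0.
- E: Player II compares 8, 16, 12, 17, 5 and picks S; Player I would get 1.
Player I's induced payoffs are 18, 7, 14, 0, 1, so Player I commits to A. Subgame-perfect outcome: (A, R) with payoffs (18, 14).

14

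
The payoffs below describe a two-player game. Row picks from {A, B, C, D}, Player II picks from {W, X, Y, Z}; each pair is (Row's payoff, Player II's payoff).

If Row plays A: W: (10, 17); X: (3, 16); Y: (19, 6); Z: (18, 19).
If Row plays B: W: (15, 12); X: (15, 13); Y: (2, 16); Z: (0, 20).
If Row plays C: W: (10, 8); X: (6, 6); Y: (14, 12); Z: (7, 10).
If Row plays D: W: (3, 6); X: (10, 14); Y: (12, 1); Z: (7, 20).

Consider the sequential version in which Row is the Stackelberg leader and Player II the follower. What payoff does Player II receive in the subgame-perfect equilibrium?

Player II best-responds to each possible Row move:
- A: Player II compares 17, 16, 6, 19 and picks Z; Row would get 18.
- B: Player II compares 12, 13, 16, 20 and picks Z; Row would get 0.
- C: Player II compares 8, 6, 12, 10 and picks Y; Row would get 14.
- D: Player II compares 6, 14, 1, 20 and picks Z; Row would get 7.
Among 18, 0, 14, 7, the best is 18 at A. Subgame-perfect outcome: (A, Z) with payoffs (18, 19).

19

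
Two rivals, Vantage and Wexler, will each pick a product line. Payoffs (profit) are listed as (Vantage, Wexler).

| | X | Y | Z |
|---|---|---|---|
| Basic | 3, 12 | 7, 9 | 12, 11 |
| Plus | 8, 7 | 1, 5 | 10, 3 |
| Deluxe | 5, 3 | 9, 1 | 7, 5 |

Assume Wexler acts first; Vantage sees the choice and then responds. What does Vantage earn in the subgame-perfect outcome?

Backward induction with Wexler moving first.
- X: Vantage compares 3, 8, 5 and picks Plus; Wexler would get 7.
- Y: Vantage compares 7, 1, 9 and picks Deluxe; Wexler would get 1.
- Z: Vantage compares 12, 10, 7 and picks Basic; Wexler would get 11.
Wexler's induced payoffs are 7, 1, 11, so Wexler commits to Z. Subgame-perfect outcome: (Basic, Z) with payoffs (12, 11).

12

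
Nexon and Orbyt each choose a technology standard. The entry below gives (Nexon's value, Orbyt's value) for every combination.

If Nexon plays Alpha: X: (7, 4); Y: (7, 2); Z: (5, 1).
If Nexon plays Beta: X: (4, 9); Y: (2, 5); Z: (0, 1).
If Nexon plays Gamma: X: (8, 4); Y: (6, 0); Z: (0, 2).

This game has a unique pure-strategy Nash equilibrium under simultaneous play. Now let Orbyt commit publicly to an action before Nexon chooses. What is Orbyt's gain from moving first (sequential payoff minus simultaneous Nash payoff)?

0

Nexon best-responds to each possible Orbyt move:
- X: BR = Gamma, leader payoff 4.
- Y: BR = Alpha, leader payoff 2.
- Z: BR = Alpha, leader payoff 1.
Orbyt's induced payoffs are 4, 2, 1, so Orbyt commits to X. Subgame-perfect outcome: (Gamma, X) with payoffs (8, 4).
For the simultaneous game, intersect best replies.
Nexon's best replies: X→Gamma; Y→Alpha; Z→Alpha.
Orbyt's best replies: Alpha→X; Beta→X; Gamma→X.
The unique mutual best reply is (Gamma, X), giving (8, 4).
Orbyt's commitment gain: 4 − 4 = 0.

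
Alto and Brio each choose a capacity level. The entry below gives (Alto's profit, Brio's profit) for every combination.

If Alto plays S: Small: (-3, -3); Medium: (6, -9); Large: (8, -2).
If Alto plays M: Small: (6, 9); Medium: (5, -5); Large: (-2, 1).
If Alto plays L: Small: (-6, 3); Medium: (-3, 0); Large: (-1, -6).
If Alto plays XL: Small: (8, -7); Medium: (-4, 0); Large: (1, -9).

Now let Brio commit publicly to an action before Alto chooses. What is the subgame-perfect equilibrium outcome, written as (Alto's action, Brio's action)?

Solve by backward induction (Brio leads).
- Small: Alto compares -3, 6, -6, 8 and picks XL; Brio would get -7.
- Medium: Alto compares 6, 5, -3, -4 and picks S; Brio would get -9.
- Large: Alto compares 8, -2, -1, 1 and picks S; Brio would get -2.
Brio's induced payoffs are -7, -9, -2, so Brio commits to Large. Subgame-perfect outcome: (S, Large) with payoffs (8, -2).

(S, Large)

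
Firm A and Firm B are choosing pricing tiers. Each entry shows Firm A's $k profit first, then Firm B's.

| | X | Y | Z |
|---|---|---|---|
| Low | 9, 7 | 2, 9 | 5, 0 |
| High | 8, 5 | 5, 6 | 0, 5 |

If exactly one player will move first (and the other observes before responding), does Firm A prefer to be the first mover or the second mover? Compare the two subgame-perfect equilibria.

If Firm A leads: Firm B's best replies are Low→Y, High→Y; Firm A's induced payoffs 2, 5; outcome (High, Y), payoffs (5, 6).
If Firm B leads: Firm A's best replies are X→Low, Y→High, Z→Low; Firm B's induced payoffs 7, 6, 0; outcome (Low, X), payoffs (9, 7).
Firm A gets 5 moving first and 9 moving second, so Firm A prefers to move second.

second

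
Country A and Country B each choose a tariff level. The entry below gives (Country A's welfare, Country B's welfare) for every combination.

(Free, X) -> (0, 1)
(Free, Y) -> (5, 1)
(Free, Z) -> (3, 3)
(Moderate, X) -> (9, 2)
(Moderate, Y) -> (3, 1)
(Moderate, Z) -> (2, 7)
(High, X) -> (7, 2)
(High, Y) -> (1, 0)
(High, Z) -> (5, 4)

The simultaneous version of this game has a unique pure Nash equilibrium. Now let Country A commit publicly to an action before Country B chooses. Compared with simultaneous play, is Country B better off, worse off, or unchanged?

unchanged

Country B best-responds to each possible Country A move:
- Free → Country B plays Z (best of 1, 1, 3); Country A gets 3.
- Moderate → Country B plays Z (best of 2, 1, 7); Country A gets 2.
- High → Country B plays Z (best of 2, 0, 4); Country A gets 5.
Among 3, 2, 5, the best is 5 at High. Subgame-perfect outcome: (High, Z) with payoffs (5, 4).
Now find the simultaneous Nash equilibrium.
Country A's best replies: X→Moderate; Y→Free; Z→High.
Country B's best replies: Free→Z; Moderate→Z; High→Z.
Only (High, Z) has each player best-responding; Nash payoffs (5, 4).
Country B earns 4 sequentially versus 4 at the Nash outcome: unchanged.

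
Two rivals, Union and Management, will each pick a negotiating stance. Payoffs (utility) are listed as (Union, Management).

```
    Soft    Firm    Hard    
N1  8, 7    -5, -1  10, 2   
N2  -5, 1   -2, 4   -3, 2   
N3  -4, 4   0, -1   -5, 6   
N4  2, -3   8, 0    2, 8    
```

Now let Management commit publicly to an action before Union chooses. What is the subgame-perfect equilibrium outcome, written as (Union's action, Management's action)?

(N1, Soft)

Solve by backward induction (Management leads).
- Soft: BR = N1, leader payoff 7.
- Firm: BR = N4, leader payoff 0.
- Hard: BR = N1, leader payoff 2.
Maximizing over 7, 0, 2, Management chooses Soft. Subgame-perfect outcome: (N1, Soft) with payoffs (8, 7).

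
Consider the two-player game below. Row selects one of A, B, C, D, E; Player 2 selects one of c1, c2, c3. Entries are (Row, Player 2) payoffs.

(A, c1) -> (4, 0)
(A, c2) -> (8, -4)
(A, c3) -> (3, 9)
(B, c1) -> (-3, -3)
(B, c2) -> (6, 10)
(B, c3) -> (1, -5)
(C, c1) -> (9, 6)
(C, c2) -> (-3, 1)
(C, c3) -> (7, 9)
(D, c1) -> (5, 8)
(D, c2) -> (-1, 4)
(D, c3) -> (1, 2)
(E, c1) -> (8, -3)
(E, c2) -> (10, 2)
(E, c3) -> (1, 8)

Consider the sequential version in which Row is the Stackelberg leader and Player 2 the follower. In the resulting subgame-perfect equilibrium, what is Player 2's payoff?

9

Player 2 best-responds to each possible Row move:
- A: Player 2 compares 0, -4, 9 and picks c3; Row would get 3.
- B: Player 2 compares -3, 10, -5 and picks c2; Row would get 6.
- C: Player 2 compares 6, 1, 9 and picks c3; Row would get 7.
- D: Player 2 compares 8, 4, 2 and picks c1; Row would get 5.
- E: Player 2 compares -3, 2, 8 and picks c3; Row would get 1.
Among 3, 6, 7, 5, 1, the best is 7 at C. Subgame-perfect outcome: (C, c3) with payoffs (7, 9).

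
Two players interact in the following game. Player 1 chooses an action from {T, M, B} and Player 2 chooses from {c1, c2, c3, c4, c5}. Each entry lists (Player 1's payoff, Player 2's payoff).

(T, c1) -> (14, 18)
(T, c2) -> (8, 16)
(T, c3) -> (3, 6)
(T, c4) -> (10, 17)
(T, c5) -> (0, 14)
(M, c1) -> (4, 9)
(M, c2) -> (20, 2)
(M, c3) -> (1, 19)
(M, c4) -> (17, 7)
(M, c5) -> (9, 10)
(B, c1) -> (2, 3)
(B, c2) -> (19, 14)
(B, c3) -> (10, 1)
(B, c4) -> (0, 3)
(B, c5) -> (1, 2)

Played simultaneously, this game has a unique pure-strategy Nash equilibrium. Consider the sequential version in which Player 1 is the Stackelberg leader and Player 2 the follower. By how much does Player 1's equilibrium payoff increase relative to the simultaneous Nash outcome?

5

Player 2 best-responds to each possible Player 1 move:
- T → Player 2 plays c1 (best of 18, 16, 6, 17, 14); Player 1 gets 14.
- M → Player 2 plays c3 (best of 9, 2, 19, 7, 10); Player 1 gets 1.
- B → Player 2 plays c2 (best of 3, 14, 1, 3, 2); Player 1 gets 19.
Player 1's induced payoffs are 14, 1, 19, so Player 1 commits to B. Subgame-perfect outcome: (B, c2) with payoffs (19, 14).
Now find the simultaneous Nash equilibrium.
Player 1's best replies: c1→T; c2→M; c3→B; c4→M; c5→M.
Player 2's best replies: T→c1; M→c3; B→c2.
Only (T, c1) has each player best-responding; Nash payoffs (14, 18).
Player 1's commitment gain: 19 − 14 = 5.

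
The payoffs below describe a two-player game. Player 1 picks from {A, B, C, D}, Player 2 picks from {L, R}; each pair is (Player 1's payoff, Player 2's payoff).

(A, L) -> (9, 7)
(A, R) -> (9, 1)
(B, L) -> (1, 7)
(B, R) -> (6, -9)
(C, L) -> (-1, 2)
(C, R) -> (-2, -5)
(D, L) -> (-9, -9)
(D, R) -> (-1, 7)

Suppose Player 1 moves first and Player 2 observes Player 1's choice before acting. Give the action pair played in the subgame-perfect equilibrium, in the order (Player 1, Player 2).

Backward induction with Player 1 moving first.
- A: Player 2 compares 7, 1 and picks L; Player 1 would get 9.
- B: Player 2 compares 7, -9 and picks L; Player 1 would get 1.
- C: Player 2 compares 2, -5 and picks L; Player 1 would get -1.
- D: Player 2 compares -9, 7 and picks R; Player 1 would get -1.
Among 9, 1, -1, -1, the best is 9 at A. Subgame-perfect outcome: (A, L) with payoffs (9, 7).

(A, L)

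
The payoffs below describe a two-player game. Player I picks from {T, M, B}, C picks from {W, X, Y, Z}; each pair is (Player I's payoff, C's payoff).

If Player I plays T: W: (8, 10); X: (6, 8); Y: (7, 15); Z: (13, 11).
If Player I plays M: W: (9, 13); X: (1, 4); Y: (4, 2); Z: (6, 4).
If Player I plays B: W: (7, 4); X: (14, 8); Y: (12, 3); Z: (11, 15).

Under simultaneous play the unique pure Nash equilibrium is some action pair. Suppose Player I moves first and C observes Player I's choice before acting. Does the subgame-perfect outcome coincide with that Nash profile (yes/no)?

Backward induction with Player I moving first.
- T: C compares 10, 8, 15, 11 and picks Y; Player I would get 7.
- M: C compares 13, 4, 2, 4 and picks W; Player I would get 9.
- B: C compares 4, 8, 3, 15 and picks Z; Player I would get 11.
Among 7, 9, 11, the best is 11 at B. Subgame-perfect outcome: (B, Z) with payoffs (11, 15).
Under simultaneous play:
Player I's best replies: W→M; X→B; Y→B; Z→T.
C's best replies: T→Y; M→W; B→Z.
Only (M, W) has each player best-responding; Nash payoffs (9, 13).
Sequential outcome (B, Z) differs from the Nash profile (M, W).

no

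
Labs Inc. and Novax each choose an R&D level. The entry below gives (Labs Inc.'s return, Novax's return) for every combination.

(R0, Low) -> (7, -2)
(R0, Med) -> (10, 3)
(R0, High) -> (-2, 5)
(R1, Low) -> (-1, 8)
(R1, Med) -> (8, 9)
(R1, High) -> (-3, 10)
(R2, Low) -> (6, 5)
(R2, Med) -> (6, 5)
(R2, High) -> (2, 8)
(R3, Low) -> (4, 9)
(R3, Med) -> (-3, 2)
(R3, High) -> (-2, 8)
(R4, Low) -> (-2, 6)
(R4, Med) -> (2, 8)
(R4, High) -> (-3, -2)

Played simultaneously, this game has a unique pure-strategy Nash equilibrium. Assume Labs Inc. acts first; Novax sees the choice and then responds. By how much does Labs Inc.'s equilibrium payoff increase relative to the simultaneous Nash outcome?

Novax best-responds to each possible Labs Inc. move:
- R0: Novax compares -2, 3, 5 and picks High; Labs Inc. would get -2.
- R1: Novax compares 8, 9, 10 and picks High; Labs Inc. would get -3.
- R2: Novax compares 5, 5, 8 and picks High; Labs Inc. would get 2.
- R3: Novax compares 9, 2, 8 and picks Low; Labs Inc. would get 4.
- R4: Novax compares 6, 8, -2 and picks Med; Labs Inc. would get 2.
Labs Inc.'s induced payoffs are -2, -3, 2, 4, 2, so Labs Inc. commits to R3. Subgame-perfect outcome: (R3, Low) with payoffs (4, 9).
Under simultaneous play:
Labs Inc.'s best replies: Low→R0; Med→R0; High→R2.
Novax's best replies: R0→High; R1→High; R2→High; R3→Low; R4→Med.
Only (R2, High) has each player best-responding; Nash payoffs (2, 8).
Labs Inc.'s commitment gain: 4 − 2 = 2.

2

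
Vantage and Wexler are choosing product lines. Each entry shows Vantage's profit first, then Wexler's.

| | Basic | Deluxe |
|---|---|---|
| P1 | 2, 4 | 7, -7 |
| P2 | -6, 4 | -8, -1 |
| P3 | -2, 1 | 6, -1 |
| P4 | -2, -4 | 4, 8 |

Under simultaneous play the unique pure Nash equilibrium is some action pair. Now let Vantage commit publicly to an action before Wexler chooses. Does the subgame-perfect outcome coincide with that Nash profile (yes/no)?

no

Work backward from Wexler's decision.
- P1: Wexler compares 4, -7 and picks Basic; Vantage would get 2.
- P2: Wexler compares 4, -1 and picks Basic; Vantage would get -6.
- P3: Wexler compares 1, -1 and picks Basic; Vantage would get -2.
- P4: Wexler compares -4, 8 and picks Deluxe; Vantage would get 4.
Maximizing over 2, -6, -2, 4, Vantage chooses P4. Subgame-perfect outcome: (P4, Deluxe) with payoffs (4, 8).
Now find the simultaneous Nash equilibrium.
Vantage's best replies: Basic→P1; Deluxe→P1.
Wexler's best replies: P1→Basic; P2→Basic; P3→Basic; P4→Deluxe.
Only (P1, Basic) has each player best-responding; Nash payoffs (2, 4).
Sequential outcome (P4, Deluxe) differs from the Nash profile (P1, Basic).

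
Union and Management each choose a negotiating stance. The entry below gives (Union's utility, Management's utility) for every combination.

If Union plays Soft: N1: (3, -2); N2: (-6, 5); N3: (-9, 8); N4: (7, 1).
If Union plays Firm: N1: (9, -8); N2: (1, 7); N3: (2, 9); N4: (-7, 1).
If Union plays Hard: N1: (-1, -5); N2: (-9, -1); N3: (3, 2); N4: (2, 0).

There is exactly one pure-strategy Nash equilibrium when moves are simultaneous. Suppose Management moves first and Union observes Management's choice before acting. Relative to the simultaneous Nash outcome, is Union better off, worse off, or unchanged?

Backward induction with Management moving first.
- N1: BR = Firm, leader payoff -8.
- N2: BR = Firm, leader payoff 7.
- N3: BR = Hard, leader payoff 2.
- N4: BR = Soft, leader payoff 1.
Among -8, 7, 2, 1, the best is 7 at N2. Subgame-perfect outcome: (Firm, N2) with payoffs (1, 7).
For the simultaneous game, intersect best replies.
Union's best replies: N1→Firm; N2→Firm; N3→Hard; N4→Soft.
Management's best replies: Soft→N3; Firm→N3; Hard→N3.
Only (Hard, N3) has each player best-responding; Nash payoffs (3, 2).
Union earns 1 sequentially versus 3 at the Nash outcome: worse off.

worse off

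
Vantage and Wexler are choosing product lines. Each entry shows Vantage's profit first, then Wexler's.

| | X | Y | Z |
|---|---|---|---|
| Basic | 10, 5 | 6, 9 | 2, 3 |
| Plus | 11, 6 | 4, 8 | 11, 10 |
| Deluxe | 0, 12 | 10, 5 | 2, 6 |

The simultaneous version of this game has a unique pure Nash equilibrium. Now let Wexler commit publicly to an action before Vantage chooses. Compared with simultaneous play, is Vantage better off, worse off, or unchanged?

Backward induction with Wexler moving first.
- X: Vantage compares 10, 11, 0 and picks Plus; Wexler would get 6.
- Y: Vantage compares 6, 4, 10 and picks Deluxe; Wexler would get 5.
- Z: Vantage compares 2, 11, 2 and picks Plus; Wexler would get 10.
Wexler's induced payoffs are 6, 5, 10, so Wexler commits to Z. Subgame-perfect outcome: (Plus, Z) with payoffs (11, 10).
Now find the simultaneous Nash equilibrium.
Vantage's best replies: X→Plus; Y→Deluxe; Z→Plus.
Wexler's best replies: Basic→Y; Plus→Z; Deluxe→X.
Only (Plus, Z) has each player best-responding; Nash payoffs (11, 10).
Vantage earns 11 sequentially versus 11 at the Nash outcome: unchanged.

unchanged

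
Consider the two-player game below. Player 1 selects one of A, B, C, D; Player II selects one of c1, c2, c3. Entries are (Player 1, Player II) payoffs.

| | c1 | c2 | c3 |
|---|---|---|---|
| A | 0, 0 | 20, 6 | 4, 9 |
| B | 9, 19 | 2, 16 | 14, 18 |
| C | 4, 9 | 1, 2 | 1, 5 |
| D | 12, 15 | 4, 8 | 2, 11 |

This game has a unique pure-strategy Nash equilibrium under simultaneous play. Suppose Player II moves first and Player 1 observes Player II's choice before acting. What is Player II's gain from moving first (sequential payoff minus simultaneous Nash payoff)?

3

Solve by backward induction (Player II leads).
- c1: BR = D, leader payoff 15.
- c2: BR = A, leader payoff 6.
- c3: BR = B, leader payoff 18.
Maximizing over 15, 6, 18, Player II chooses c3. Subgame-perfect outcome: (B, c3) with payoffs (14, 18).
Now find the simultaneous Nash equilibrium.
Player 1's best replies: c1→D; c2→A; c3→B.
Player II's best replies: A→c3; B→c1; C→c1; D→c1.
The unique mutual best reply is (D, c1), giving (12, 15).
Player II's commitment gain: 18 − 15 = 3.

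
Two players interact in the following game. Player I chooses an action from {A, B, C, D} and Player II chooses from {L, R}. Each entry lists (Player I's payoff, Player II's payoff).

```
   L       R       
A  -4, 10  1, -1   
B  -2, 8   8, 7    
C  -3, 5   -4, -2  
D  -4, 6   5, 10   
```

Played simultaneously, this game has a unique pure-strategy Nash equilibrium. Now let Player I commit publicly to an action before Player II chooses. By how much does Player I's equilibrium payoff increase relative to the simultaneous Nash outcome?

7

Solve by backward induction (Player I leads).
- A → Player II plays L (best of 10, -1); Player I gets -4.
- B → Player II plays L (best of 8, 7); Player I gets -2.
- C → Player II plays L (best of 5, -2); Player I gets -3.
- D → Player II plays R (best of 6, 10); Player I gets 5.
Among -4, -2, -3, 5, the best is 5 at D. Subgame-perfect outcome: (D, R) with payoffs (5, 10).
Now find the simultaneous Nash equilibrium.
Player I's best replies: L→B; R→B.
Player II's best replies: A→L; B→L; C→L; D→R.
The unique mutual best reply is (B, L), giving (-2, 8).
Player I's commitment gain: 5 − -2 = 7.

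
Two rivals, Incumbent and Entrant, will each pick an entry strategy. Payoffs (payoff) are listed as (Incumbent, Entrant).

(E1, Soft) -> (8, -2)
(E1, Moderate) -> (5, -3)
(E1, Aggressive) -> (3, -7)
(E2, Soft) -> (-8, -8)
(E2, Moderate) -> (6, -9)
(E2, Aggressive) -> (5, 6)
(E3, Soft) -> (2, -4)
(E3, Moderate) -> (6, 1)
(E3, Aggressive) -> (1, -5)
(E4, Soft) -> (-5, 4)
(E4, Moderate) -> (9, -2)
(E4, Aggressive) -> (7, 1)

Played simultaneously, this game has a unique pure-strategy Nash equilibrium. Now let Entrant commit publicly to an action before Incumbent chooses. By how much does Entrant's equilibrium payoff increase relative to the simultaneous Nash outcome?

3

Work backward from Incumbent's decision.
- Soft → Incumbent plays E1 (best of 8, -8, 2, -5); Entrant gets -2.
- Moderate → Incumbent plays E4 (best of 5, 6, 6, 9); Entrant gets -2.
- Aggressive → Incumbent plays E4 (best of 3, 5, 1, 7); Entrant gets 1.
Maximizing over -2, -2, 1, Entrant chooses Aggressive. Subgame-perfect outcome: (E4, Aggressive) with payoffs (7, 1).
Under simultaneous play:
Incumbent's best replies: Soft→E1; Moderate→E4; Aggressive→E4.
Entrant's best replies: E1→Soft; E2→Aggressive; E3→Moderate; E4→Soft.
Only (E1, Soft) has each player best-responding; Nash payoffs (8, -2).
Entrant's commitment gain: 1 − -2 = 3.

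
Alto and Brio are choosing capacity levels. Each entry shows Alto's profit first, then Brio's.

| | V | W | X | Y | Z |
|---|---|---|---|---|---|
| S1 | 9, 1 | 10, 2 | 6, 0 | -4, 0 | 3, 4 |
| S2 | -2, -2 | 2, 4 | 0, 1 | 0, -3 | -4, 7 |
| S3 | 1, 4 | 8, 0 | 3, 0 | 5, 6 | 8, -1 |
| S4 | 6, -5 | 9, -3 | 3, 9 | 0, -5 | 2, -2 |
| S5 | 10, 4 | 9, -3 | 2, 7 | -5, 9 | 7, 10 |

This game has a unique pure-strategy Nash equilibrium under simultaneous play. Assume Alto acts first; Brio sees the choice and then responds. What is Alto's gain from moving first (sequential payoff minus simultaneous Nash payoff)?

2

Brio best-responds to each possible Alto move:
- S1 → Brio plays Z (best of 1, 2, 0, 0, 4); Alto gets 3.
- S2 → Brio plays Z (best of -2, 4, 1, -3, 7); Alto gets -4.
- S3 → Brio plays Y (best of 4, 0, 0, 6, -1); Alto gets 5.
- S4 → Brio plays X (best of -5, -3, 9, -5, -2); Alto gets 3.
- S5 → Brio plays Z (best of 4, -3, 7, 9, 10); Alto gets 7.
Alto's induced payoffs are 3, -4, 5, 3, 7, so Alto commits to S5. Subgame-perfect outcome: (S5, Z) with payoffs (7, 10).
Under simultaneous play:
Alto's best replies: V→S5; W→S1; X→S1; Y→S3; Z→S3.
Brio's best replies: S1→Z; S2→Z; S3→Y; S4→X; S5→Z.
The unique mutual best reply is (S3, Y), giving (5, 6).
Alto's commitment gain: 7 − 5 = 2.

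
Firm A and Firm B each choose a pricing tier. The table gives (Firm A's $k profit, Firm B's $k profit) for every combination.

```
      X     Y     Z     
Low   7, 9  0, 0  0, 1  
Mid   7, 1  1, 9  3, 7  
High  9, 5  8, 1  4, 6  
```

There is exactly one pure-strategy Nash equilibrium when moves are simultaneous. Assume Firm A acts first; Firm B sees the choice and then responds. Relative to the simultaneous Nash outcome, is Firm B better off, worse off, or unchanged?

Backward induction with Firm A moving first.
- Low → Firm B plays X (best of 9, 0, 1); Firm A gets 7.
- Mid → Firm B plays Y (best of 1, 9, 7); Firm A gets 1.
- High → Firm B plays Z (best of 5, 1, 6); Firm A gets 4.
Among 7, 1, 4, the best is 7 at Low. Subgame-perfect outcome: (Low, X) with payoffs (7, 9).
Under simultaneous play:
Firm A's best replies: X→High; Y→High; Z→High.
Firm B's best replies: Low→X; Mid→Y; High→Z.
The unique mutual best reply is (High, Z), giving (4, 6).
Firm B earns 9 sequentially versus 6 at the Nash outcome: better off.

better off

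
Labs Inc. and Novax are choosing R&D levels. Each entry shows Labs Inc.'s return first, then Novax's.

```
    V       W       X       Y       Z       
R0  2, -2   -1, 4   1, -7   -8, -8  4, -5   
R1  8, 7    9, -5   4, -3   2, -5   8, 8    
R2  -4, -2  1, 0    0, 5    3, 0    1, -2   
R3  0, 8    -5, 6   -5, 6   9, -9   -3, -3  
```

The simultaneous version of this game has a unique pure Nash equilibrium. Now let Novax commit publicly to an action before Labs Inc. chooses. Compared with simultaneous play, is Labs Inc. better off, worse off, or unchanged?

Solve by backward induction (Novax leads).
- V → Labs Inc. plays R1 (best of 2, 8, -4, 0); Novax gets 7.
- W → Labs Inc. plays R1 (best of -1, 9, 1, -5); Novax gets -5.
- X → Labs Inc. plays R1 (best of 1, 4, 0, -5); Novax gets -3.
- Y → Labs Inc. plays R3 (best of -8, 2, 3, 9); Novax gets -9.
- Z → Labs Inc. plays R1 (best of 4, 8, 1, -3); Novax gets 8.
Among 7, -5, -3, -9, 8, the best is 8 at Z. Subgame-perfect outcome: (R1, Z) with payoffs (8, 8).
For the simultaneous game, intersect best replies.
Labs Inc.'s best replies: V→R1; W→R1; X→R1; Y→R3; Z→R1.
Novax's best replies: R0→W; R1→Z; R2→X; R3→V.
Only (R1, Z) has each player best-responding; Nash payoffs (8, 8).
Labs Inc. earns 8 sequentially versus 8 at the Nash outcome: unchanged.

unchanged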